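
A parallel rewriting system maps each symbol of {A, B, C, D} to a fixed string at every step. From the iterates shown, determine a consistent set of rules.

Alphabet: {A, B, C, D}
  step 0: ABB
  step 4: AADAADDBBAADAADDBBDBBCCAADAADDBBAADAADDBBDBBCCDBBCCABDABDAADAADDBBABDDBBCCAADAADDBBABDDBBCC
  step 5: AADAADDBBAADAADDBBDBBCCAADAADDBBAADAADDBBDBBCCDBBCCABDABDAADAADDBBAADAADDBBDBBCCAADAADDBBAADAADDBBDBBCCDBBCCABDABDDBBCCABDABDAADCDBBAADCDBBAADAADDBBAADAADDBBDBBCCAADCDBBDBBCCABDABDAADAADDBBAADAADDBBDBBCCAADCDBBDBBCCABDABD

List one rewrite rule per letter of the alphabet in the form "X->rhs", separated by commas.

  step 4 ⇒ step 5: AADAADDBBAADAADDBBDBBCCAADAADDBBAADAADDBBDBBCCDBBCCABDABDAADAADDBBABDDBBCCAADAADDBBABDDBBCC ⇒ AAD·AAD·DBB·AAD·AAD·DBB·DBB·C·C·AAD·AAD·DBB·AAD·AAD·DBB·DBB·C·C·DBB·C·C·ABD·ABD·AAD·AAD·DBB·AAD·AAD·DBB·DBB·C·C·AAD·AAD·DBB·AAD·AAD·DBB·DBB·C·C·DBB·C·C·ABD·ABD·DBB·C·C·ABD·ABD·AAD·C·DBB·AAD·C·DBB·AAD·AAD·DBB·AAD·AAD·DBB·DBB·C·C·AAD·C·DBB·DBB·C·C·ABD·ABD·AAD·AAD·DBB·AAD·AAD·DBB·DBB·C·C·AAD·C·DBB·DBB·C·C·ABD·ABD
    A ↦ AAD
    B ↦ C
    C ↦ ABD
    D ↦ DBB

A->AAD, B->C, C->ABD, D->DBB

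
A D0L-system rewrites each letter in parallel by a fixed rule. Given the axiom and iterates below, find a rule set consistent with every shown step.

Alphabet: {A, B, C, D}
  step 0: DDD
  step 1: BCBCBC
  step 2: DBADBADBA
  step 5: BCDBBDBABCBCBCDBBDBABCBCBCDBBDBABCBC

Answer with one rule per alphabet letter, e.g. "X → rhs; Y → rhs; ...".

  step 1 ⇒ step 2: BCBCBC ⇒ D·BA·D·BA·D·BA
    B ↦ D
    C ↦ BA
    A ↦ BB  (constrained at step 2)
  step 0 ⇒ step 1: DDD ⇒ BC·BC·BC
    D ↦ BC

A->BB, B->D, C->BA, D->BC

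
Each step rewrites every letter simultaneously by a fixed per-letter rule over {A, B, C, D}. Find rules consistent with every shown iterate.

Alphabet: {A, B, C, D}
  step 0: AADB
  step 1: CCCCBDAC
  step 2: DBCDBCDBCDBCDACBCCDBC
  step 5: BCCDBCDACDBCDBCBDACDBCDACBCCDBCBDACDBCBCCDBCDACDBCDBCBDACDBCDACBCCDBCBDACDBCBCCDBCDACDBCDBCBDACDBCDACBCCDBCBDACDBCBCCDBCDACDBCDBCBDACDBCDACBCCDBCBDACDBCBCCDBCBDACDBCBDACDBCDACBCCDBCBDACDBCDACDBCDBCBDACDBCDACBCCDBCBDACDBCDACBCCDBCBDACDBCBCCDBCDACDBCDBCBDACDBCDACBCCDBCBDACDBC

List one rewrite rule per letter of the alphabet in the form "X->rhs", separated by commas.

  step 1 ⇒ step 2: CCCCBDAC ⇒ DBC·DBC·DBC·DBC·DAC·B·CC·DBC
    A ↦ CC
    B ↦ DAC
    C ↦ DBC
    D ↦ B

A->CC, B->DAC, C->DBC, D->B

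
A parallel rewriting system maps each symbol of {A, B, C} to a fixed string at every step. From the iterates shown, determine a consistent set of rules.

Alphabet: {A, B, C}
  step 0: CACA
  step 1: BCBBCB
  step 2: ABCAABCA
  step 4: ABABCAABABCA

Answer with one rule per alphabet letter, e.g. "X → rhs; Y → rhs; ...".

A->B, B->A, C->BC

  step 1 ⇒ step 2: BCBBCB ⇒ A·BC·A·A·BC·A
    B ↦ A
    C ↦ BC
  step 0 ⇒ step 1: CACA ⇒ BC·B·BC·B
    A ↦ B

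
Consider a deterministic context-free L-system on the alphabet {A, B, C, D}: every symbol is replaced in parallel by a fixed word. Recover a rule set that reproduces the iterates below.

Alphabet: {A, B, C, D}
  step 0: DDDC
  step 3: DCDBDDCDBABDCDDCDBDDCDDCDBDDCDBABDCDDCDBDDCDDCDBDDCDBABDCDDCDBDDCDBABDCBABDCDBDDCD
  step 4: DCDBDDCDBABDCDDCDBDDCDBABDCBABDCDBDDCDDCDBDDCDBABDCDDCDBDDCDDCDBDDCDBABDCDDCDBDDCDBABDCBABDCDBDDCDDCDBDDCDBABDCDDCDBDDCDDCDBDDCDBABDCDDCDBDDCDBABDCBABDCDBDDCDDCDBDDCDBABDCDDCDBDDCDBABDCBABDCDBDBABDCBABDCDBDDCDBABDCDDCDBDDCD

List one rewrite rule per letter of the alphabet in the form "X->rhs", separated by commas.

A->DC, B->BAB, C->BD, D->DCD

  step 3 ⇒ step 4: DCDBDDCDBABDCDDCDBDDCDDCDBDDCDBABDCDDCDBDDCDDCDBDDCDBABDCDDCDBDDCDBABDCBABDCDBDDCD ⇒ DCD·BD·DCD·BAB·DCD·DCD·BD·DCD·BAB·DC·BAB·DCD·BD·DCD·DCD·BD·DCD·BAB·DCD·DCD·BD·DCD·DCD·BD·DCD·BAB·DCD·DCD·BD·DCD·BAB·DC·BAB·DCD·BD·DCD·DCD·BD·DCD·BAB·DCD·DCD·BD·DCD·DCD·BD·DCD·BAB·DCD·DCD·BD·DCD·BAB·DC·BAB·DCD·BD·DCD·DCD·BD·DCD·BAB·DCD·DCD·BD·DCD·BAB·DC·BAB·DCD·BD·BAB·DC·BAB·DCD·BD·DCD·BAB·DCD·DCD·BD·DCD
    A ↦ DC
    B ↦ BAB
    C ↦ BD
    D ↦ DCD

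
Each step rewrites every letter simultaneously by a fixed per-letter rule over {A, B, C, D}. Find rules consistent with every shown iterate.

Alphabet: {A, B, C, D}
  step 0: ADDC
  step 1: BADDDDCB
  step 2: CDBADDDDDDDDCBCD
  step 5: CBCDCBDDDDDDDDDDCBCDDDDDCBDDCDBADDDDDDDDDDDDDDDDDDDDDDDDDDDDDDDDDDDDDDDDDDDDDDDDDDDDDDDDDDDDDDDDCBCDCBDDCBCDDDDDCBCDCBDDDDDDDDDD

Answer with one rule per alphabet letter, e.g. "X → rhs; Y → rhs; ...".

A->BA, B->CD, C->CB, D->DD

  step 1 ⇒ step 2: BADDDDCB ⇒ CD·BA·DD·DD·DD·DD·CB·CD
    A ↦ BA
    B ↦ CD
    C ↦ CB
    D ↦ DD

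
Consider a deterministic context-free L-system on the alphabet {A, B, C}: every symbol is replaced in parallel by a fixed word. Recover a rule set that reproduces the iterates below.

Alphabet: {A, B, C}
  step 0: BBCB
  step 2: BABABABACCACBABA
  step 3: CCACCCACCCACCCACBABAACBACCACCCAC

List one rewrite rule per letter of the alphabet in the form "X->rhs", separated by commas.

A->AC, B->CC, C->BA

  step 2 ⇒ step 3: BABABABACCACBABA ⇒ CC·AC·CC·AC·CC·AC·CC·AC·BA·BA·AC·BA·CC·AC·CC·AC
    A ↦ AC
    B ↦ CC
    C ↦ BA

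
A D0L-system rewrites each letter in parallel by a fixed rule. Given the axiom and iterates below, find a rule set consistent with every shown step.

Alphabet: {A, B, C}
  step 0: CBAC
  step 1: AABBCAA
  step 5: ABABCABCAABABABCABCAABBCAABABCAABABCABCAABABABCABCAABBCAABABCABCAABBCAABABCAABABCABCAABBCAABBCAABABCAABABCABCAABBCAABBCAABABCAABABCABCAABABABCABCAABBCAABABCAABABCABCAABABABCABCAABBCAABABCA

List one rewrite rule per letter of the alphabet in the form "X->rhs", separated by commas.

A->BCA, B->AB, C->A

  step 0 ⇒ step 1: CBAC ⇒ A·AB·BCA·A
    A ↦ BCA
    B ↦ AB
    C ↦ A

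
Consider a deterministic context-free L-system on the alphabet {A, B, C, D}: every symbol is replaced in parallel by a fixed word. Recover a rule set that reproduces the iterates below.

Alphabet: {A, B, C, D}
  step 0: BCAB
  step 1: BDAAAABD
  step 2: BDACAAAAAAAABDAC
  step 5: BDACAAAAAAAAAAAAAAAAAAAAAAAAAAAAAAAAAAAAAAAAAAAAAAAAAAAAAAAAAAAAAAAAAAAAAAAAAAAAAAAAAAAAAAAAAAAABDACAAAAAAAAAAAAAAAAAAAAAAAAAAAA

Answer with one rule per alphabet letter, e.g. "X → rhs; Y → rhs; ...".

A->AA, B->BD, C->AA, D->AC

  step 1 ⇒ step 2: BDAAAABD ⇒ BD·AC·AA·AA·AA·AA·BD·AC
    A ↦ AA
    B ↦ BD
    D ↦ AC
  step 0 ⇒ step 1: BCAB ⇒ BD·AA·AA·BD
    C ↦ AA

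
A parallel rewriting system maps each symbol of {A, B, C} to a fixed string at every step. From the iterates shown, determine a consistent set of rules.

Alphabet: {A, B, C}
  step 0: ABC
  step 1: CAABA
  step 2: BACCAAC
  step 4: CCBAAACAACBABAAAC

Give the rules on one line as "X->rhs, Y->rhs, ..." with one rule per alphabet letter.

  step 1 ⇒ step 2: CAABA ⇒ BA·C·C·AA·C
    A ↦ C
    B ↦ AA
    C ↦ BA

A->C, B->AA, C->BA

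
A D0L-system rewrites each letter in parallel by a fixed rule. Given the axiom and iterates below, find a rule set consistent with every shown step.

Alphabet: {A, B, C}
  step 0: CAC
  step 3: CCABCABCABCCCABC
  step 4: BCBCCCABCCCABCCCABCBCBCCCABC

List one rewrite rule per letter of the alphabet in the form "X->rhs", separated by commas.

A->CC, B->A, C->BC

  step 3 ⇒ step 4: CCABCABCABCCCABC ⇒ BC·BC·CC·A·BC·CC·A·BC·CC·A·BC·BC·BC·CC·A·BC
    A ↦ CC
    B ↦ A
    C ↦ BC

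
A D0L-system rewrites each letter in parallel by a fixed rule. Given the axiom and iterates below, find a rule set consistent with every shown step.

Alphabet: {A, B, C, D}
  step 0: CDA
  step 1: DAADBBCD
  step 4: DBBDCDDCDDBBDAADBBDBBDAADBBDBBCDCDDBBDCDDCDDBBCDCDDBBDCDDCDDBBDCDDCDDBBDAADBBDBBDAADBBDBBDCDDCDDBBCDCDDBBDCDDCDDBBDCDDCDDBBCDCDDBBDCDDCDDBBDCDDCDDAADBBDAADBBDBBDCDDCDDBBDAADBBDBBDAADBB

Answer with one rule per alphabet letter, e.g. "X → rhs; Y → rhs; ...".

  step 0 ⇒ step 1: CDA ⇒ DAA·DBB·CD
    A ↦ CD
    C ↦ DAA
    D ↦ DBB
    B ↦ DCD  (constrained at step 1)

A->CD, B->DCD, C->DAA, D->DBB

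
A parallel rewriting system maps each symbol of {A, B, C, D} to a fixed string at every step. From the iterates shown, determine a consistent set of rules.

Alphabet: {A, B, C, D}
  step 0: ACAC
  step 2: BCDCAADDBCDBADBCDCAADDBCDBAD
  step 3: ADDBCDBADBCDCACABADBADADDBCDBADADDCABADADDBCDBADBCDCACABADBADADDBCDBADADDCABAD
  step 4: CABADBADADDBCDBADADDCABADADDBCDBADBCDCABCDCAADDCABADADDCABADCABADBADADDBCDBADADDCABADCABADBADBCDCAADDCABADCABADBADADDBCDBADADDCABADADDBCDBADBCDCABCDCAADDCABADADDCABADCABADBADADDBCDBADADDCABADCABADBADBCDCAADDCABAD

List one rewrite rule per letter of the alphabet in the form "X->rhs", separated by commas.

  step 3 ⇒ step 4: ADDBCDBADBCDCACABADBADADDBCDBADADDCABADADDBCDBADBCDCACABADBADADDBCDBADADDCABAD ⇒ CA·BAD·BAD·ADD·BCD·BAD·ADD·CA·BAD·ADD·BCD·BAD·BCD·CA·BCD·CA·ADD·CA·BAD·ADD·CA·BAD·CA·BAD·BAD·ADD·BCD·BAD·ADD·CA·BAD·CA·BAD·BAD·BCD·CA·ADD·CA·BAD·CA·BAD·BAD·ADD·BCD·BAD·ADD·CA·BAD·ADD·BCD·BAD·BCD·CA·BCD·CA·ADD·CA·BAD·ADD·CA·BAD·CA·BAD·BAD·ADD·BCD·BAD·ADD·CA·BAD·CA·BAD·BAD·BCD·CA·ADD·CA·BAD
    A ↦ CA
    B ↦ ADD
    C ↦ BCD
    D ↦ BAD

A->CA, B->ADD, C->BCD, D->BAD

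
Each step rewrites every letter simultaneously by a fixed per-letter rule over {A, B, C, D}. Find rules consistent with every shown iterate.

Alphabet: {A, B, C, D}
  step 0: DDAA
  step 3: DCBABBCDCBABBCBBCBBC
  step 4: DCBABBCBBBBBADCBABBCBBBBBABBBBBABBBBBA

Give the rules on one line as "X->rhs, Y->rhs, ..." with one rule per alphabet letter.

  step 3 ⇒ step 4: DCBABBCDCBABBCBBCBBC ⇒ DC·BA·BB·C·BB·BB·BA·DC·BA·BB·C·BB·BB·BA·BB·BB·BA·BB·BB·BA
    A ↦ C
    B ↦ BB
    C ↦ BA
    D ↦ DC

A->C, B->BB, C->BA, D->DC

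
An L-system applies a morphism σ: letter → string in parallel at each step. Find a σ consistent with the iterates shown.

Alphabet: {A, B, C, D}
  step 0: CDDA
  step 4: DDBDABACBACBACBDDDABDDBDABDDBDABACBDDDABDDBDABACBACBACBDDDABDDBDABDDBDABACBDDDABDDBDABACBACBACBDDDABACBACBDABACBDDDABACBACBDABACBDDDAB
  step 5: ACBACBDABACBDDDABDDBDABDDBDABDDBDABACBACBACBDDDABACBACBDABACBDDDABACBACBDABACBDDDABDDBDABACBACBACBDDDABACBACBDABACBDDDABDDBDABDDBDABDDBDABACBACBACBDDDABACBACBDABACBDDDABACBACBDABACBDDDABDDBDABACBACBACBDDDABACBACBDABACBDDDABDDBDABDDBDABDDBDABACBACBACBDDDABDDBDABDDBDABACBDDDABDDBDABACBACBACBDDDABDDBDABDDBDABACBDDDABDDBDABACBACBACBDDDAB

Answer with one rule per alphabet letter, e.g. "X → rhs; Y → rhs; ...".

A->DD, B->DAB, C->B, D->ACB

  step 4 ⇒ step 5: DDBDABACBACBACBDDDABDDBDABDDBDABACBDDDABDDBDABACBACBACBDDDABDDBDABDDBDABACBDDDABDDBDABACBACBACBDDDABACBACBDABACBDDDABACBACBDABACBDDDAB ⇒ ACB·ACB·DAB·ACB·DD·DAB·DD·B·DAB·DD·B·DAB·DD·B·DAB·ACB·ACB·ACB·DD·DAB·ACB·ACB·DAB·ACB·DD·DAB·ACB·ACB·DAB·ACB·DD·DAB·DD·B·DAB·ACB·ACB·ACB·DD·DAB·ACB·ACB·DAB·ACB·DD·DAB·DD·B·DAB·DD·B·DAB·DD·B·DAB·ACB·ACB·ACB·DD·DAB·ACB·ACB·DAB·ACB·DD·DAB·ACB·ACB·DAB·ACB·DD·DAB·DD·B·DAB·ACB·ACB·ACB·DD·DAB·ACB·ACB·DAB·ACB·DD·DAB·DD·B·DAB·DD·B·DAB·DD·B·DAB·ACB·ACB·ACB·DD·DAB·DD·B·DAB·DD·B·DAB·ACB·DD·DAB·DD·B·DAB·ACB·ACB·ACB·DD·DAB·DD·B·DAB·DD·B·DAB·ACB·DD·DAB·DD·B·DAB·ACB·ACB·ACB·DD·DAB
    A ↦ DD
    B ↦ DAB
    C ↦ B
    D ↦ ACB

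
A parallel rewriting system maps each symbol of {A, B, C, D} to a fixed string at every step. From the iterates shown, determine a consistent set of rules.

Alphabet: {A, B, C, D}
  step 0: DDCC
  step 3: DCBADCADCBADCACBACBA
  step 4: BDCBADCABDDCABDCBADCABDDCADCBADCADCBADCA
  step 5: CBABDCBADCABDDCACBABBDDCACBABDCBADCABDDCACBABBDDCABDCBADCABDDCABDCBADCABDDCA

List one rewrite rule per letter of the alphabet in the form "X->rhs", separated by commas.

  step 4 ⇒ step 5: BDCBADCABDDCABDCBADCABDDCADCBADCADCBADCA ⇒ CBA·B·D·CBA·DCA·B·D·DCA·CBA·B·B·D·DCA·CBA·B·D·CBA·DCA·B·D·DCA·CBA·B·B·D·DCA·B·D·CBA·DCA·B·D·DCA·B·D·CBA·DCA·B·D·DCA
    A ↦ DCA
    B ↦ CBA
    C ↦ D
    D ↦ B

A->DCA, B->CBA, C->D, D->B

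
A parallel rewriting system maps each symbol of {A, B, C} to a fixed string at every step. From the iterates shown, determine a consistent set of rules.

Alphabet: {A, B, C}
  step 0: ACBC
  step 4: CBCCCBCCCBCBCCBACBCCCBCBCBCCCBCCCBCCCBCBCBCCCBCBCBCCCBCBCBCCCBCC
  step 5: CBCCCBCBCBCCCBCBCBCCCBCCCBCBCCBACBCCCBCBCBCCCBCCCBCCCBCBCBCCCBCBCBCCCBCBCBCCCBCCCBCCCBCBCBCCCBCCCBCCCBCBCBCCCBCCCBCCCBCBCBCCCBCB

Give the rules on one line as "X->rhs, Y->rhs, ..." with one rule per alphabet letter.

A->BA, B->CC, C->CB

  step 4 ⇒ step 5: CBCCCBCCCBCBCCBACBCCCBCBCBCCCBCCCBCCCBCBCBCCCBCBCBCCCBCBCBCCCBCC ⇒ CB·CC·CB·CB·CB·CC·CB·CB·CB·CC·CB·CC·CB·CB·CC·BA·CB·CC·CB·CB·CB·CC·CB·CC·CB·CC·CB·CB·CB·CC·CB·CB·CB·CC·CB·CB·CB·CC·CB·CC·CB·CC·CB·CB·CB·CC·CB·CC·CB·CC·CB·CB·CB·CC·CB·CC·CB·CC·CB·CB·CB·CC·CB·CB
    A ↦ BA
    B ↦ CC
    C ↦ CB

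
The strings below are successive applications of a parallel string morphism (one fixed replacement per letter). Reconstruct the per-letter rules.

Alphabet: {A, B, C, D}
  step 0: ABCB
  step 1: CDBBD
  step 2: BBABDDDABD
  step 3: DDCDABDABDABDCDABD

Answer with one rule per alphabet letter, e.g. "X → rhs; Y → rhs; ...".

  step 2 ⇒ step 3: BBABDDDABD ⇒ D·D·C·D·ABD·ABD·ABD·C·D·ABD
    A ↦ C
    B ↦ D
    D ↦ ABD
  step 0 ⇒ step 1: ABCB ⇒ C·D·BB·D
    C ↦ BB

A->C, B->D, C->BB, D->ABD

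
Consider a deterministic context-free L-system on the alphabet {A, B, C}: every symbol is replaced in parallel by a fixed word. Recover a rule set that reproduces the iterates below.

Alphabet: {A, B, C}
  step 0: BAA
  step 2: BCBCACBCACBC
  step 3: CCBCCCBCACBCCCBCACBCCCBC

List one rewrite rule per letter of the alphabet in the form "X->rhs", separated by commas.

  step 2 ⇒ step 3: BCBCACBCACBC ⇒ CC·BC·CC·BC·AC·BC·CC·BC·AC·BC·CC·BC
    A ↦ AC
    B ↦ CC
    C ↦ BC

A->AC, B->CC, C->BC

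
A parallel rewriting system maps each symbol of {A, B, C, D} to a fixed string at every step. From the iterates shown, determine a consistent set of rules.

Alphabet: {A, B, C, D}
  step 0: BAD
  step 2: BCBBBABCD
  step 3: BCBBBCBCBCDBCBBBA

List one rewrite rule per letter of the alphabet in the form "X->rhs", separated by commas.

A->D, B->BC, C->BB, D->BA

  step 2 ⇒ step 3: BCBBBABCD ⇒ BC·BB·BC·BC·BC·D·BC·BB·BA
    A ↦ D
    B ↦ BC
    C ↦ BB
    D ↦ BA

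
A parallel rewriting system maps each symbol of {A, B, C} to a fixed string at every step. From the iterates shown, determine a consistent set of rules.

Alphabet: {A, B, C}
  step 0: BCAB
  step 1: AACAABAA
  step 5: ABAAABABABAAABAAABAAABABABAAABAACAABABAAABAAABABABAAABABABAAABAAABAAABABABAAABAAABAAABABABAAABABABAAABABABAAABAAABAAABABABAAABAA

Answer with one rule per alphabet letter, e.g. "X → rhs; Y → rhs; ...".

  step 0 ⇒ step 1: BCAB ⇒ AA·CA·AB·AA
    A ↦ AB
    B ↦ AA
    C ↦ CA

A->AB, B->AA, C->CA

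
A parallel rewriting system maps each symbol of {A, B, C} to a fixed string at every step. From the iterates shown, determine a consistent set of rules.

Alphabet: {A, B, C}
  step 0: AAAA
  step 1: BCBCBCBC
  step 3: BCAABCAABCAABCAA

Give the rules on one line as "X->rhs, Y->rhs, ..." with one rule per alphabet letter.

  step 0 ⇒ step 1: AAAA ⇒ BC·BC·BC·BC
    A ↦ BC
    B ↦ A  (constrained at step 1)
    C ↦ BB  (constrained at step 1)

A->BC, B->A, C->BB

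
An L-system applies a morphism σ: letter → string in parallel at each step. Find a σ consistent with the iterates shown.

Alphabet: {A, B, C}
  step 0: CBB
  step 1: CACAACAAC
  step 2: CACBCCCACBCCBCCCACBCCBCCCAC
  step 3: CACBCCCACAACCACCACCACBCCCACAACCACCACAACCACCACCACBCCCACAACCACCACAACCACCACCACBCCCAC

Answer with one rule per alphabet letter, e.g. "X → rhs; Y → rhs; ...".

A->BCC, B->AAC, C->CAC

  step 2 ⇒ step 3: CACBCCCACBCCBCCCACBCCBCCCAC ⇒ CAC·BCC·CAC·AAC·CAC·CAC·CAC·BCC·CAC·AAC·CAC·CAC·AAC·CAC·CAC·CAC·BCC·CAC·AAC·CAC·CAC·AAC·CAC·CAC·CAC·BCC·CAC
    A ↦ BCC
    B ↦ AAC
    C ↦ CAC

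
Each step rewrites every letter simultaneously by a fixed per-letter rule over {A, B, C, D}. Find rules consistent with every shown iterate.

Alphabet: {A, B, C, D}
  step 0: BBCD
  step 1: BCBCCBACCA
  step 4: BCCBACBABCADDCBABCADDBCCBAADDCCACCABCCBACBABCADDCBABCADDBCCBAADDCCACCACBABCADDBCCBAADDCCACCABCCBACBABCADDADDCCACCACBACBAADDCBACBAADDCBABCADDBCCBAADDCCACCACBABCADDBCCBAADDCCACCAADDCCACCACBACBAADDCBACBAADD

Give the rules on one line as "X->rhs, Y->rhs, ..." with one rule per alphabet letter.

A->ADD, B->BC, C->CBA, D->CCA

  step 0 ⇒ step 1: BBCD ⇒ BC·BC·CBA·CCA
    B ↦ BC
    C ↦ CBA
    D ↦ CCA
    A ↦ ADD  (constrained at step 1)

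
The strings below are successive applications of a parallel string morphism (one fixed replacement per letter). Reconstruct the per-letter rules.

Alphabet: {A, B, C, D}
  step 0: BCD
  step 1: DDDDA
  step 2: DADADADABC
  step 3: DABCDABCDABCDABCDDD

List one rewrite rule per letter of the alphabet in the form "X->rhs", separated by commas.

  step 2 ⇒ step 3: DADADADABC ⇒ DA·BC·DA·BC·DA·BC·DA·BC·DD·D
    A ↦ BC
    B ↦ DD
    C ↦ D
    D ↦ DA

A->BC, B->DD, C->D, D->DA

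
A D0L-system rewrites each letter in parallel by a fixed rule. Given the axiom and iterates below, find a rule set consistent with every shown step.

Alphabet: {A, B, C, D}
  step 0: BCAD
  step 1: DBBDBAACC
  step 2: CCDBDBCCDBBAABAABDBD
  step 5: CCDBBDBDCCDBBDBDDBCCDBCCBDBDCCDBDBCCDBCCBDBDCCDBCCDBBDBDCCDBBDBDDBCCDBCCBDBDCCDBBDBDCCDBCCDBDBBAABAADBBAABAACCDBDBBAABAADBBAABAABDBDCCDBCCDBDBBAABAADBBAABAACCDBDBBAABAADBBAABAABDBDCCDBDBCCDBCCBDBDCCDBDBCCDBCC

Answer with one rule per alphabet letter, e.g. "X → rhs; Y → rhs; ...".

A->BAA, B->DB, C->BD, D->CC

  step 1 ⇒ step 2: DBBDBAACC ⇒ CC·DB·DB·CC·DB·BAA·BAA·BD·BD
    A ↦ BAA
    B ↦ DB
    C ↦ BD
    D ↦ CC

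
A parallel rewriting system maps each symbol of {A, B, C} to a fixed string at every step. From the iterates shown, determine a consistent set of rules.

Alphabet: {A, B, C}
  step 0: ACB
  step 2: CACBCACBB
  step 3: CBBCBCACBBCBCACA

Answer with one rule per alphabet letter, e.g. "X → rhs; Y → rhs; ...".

A->B, B->CA, C->CB

  step 2 ⇒ step 3: CACBCACBB ⇒ CB·B·CB·CA·CB·B·CB·CA·CA
    A ↦ B
    B ↦ CA
    C ↦ CB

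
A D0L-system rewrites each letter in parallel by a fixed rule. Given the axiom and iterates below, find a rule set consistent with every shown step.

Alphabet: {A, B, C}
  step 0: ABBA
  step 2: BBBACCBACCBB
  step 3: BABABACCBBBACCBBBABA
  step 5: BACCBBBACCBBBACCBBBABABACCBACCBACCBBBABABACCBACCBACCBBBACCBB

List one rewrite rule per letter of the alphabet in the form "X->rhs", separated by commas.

A->CC, B->BA, C->B

  step 2 ⇒ step 3: BBBACCBACCBB ⇒ BA·BA·BA·CC·B·B·BA·CC·B·B·BA·BA
    A ↦ CC
    B ↦ BA
    C ↦ B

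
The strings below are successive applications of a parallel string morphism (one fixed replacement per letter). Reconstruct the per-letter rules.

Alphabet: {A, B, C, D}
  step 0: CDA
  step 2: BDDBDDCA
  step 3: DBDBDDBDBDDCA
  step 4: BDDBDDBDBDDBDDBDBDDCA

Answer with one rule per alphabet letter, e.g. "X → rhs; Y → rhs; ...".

A->CA, B->D, C->D, D->BD

  step 3 ⇒ step 4: DBDBDDBDBDDCA ⇒ BD·D·BD·D·BD·BD·D·BD·D·BD·BD·D·CA
    A ↦ CA
    B ↦ D
    C ↦ D
    D ↦ BD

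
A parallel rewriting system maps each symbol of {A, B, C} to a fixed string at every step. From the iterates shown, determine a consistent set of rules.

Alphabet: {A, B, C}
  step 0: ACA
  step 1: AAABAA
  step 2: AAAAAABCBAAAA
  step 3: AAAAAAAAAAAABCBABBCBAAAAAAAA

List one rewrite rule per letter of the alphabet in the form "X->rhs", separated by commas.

  step 2 ⇒ step 3: AAAAAABCBAAAA ⇒ AA·AA·AA·AA·AA·AA·BCB·AB·BCB·AA·AA·AA·AA
    A ↦ AA
    B ↦ BCB
    C ↦ AB

A->AA, B->BCB, C->AB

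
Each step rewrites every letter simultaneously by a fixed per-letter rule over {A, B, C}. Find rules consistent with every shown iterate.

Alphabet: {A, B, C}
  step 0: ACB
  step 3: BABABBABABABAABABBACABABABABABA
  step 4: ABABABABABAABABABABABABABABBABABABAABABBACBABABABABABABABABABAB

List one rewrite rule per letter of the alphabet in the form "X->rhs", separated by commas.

  step 3 ⇒ step 4: BABABBABABABAABABBACABABABABABA ⇒ ABA·B·ABA·B·ABA·ABA·B·ABA·B·ABA·B·ABA·B·B·ABA·B·ABA·ABA·B·BAC·B·ABA·B·ABA·B·ABA·B·ABA·B·ABA·B
    A ↦ B
    B ↦ ABA
    C ↦ BAC

A->B, B->ABA, C->BAC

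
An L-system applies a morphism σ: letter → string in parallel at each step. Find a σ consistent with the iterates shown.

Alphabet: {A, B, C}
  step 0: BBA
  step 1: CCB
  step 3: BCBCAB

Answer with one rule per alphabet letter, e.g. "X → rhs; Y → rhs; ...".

A->B, B->C, C->AB

  step 0 ⇒ step 1: BBA ⇒ C·C·B
    A ↦ B
    B ↦ C
    C ↦ AB  (constrained at step 1)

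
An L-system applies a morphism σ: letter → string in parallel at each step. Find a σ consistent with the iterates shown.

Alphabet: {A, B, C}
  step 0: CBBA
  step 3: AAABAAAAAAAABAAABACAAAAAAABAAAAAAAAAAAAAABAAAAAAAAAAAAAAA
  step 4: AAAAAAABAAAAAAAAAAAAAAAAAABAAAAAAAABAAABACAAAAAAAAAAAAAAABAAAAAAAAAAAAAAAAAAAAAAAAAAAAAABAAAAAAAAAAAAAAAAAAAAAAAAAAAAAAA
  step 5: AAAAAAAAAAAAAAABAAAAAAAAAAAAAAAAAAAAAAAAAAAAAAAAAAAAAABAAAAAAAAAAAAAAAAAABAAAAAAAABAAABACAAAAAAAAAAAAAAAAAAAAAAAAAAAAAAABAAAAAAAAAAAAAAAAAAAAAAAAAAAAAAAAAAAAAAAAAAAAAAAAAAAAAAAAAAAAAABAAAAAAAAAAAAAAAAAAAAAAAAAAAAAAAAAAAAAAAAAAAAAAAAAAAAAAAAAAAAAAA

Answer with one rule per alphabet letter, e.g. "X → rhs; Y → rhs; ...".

  step 4 ⇒ step 5: AAAAAAABAAAAAAAAAAAAAAAAAABAAAAAAAABAAABACAAAAAAAAAAAAAAABAAAAAAAAAAAAAAAAAAAAAAAAAAAAAABAAAAAAAAAAAAAAAAAAAAAAAAAAAAAAA ⇒ AA·AA·AA·AA·AA·AA·AA·ABA·AA·AA·AA·AA·AA·AA·AA·AA·AA·AA·AA·AA·AA·AA·AA·AA·AA·AA·ABA·AA·AA·AA·AA·AA·AA·AA·AA·ABA·AA·AA·AA·ABA·AA·BAC·AA·AA·AA·AA·AA·AA·AA·AA·AA·AA·AA·AA·AA·AA·AA·ABA·AA·AA·AA·AA·AA·AA·AA·AA·AA·AA·AA·AA·AA·AA·AA·AA·AA·AA·AA·AA·AA·AA·AA·AA·AA·AA·AA·AA·AA·AA·ABA·AA·AA·AA·AA·AA·AA·AA·AA·AA·AA·AA·AA·AA·AA·AA·AA·AA·AA·AA·AA·AA·AA·AA·AA·AA·AA·AA·AA·AA·AA·AA
    A ↦ AA
    B ↦ ABA
    C ↦ BAC

A->AA, B->ABA, C->BAC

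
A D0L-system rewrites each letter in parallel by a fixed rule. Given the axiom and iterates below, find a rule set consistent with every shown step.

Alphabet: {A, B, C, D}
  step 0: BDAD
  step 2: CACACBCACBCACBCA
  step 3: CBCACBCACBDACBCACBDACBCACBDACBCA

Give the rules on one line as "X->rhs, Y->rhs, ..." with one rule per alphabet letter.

  step 2 ⇒ step 3: CACACBCACBCACBCA ⇒ CB·CA·CB·CA·CB·DA·CB·CA·CB·DA·CB·CA·CB·DA·CB·CA
    A ↦ CA
    B ↦ DA
    C ↦ CB
    D ↦ CA  (constrained at step 0)

A->CA, B->DA, C->CB, D->CA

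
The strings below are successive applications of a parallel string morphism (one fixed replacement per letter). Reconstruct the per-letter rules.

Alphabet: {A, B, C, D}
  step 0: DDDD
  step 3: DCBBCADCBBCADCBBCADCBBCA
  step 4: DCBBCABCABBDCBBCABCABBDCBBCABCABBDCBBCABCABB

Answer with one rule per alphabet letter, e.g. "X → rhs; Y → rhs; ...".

  step 3 ⇒ step 4: DCBBCADCBBCADCBBCADCBBCA ⇒ DC·B·BCA·BCA·B·B·DC·B·BCA·BCA·B·B·DC·B·BCA·BCA·B·B·DC·B·BCA·BCA·B·B
    A ↦ B
    B ↦ BCA
    C ↦ B
    D ↦ DC

A->B, B->BCA, C->B, D->DC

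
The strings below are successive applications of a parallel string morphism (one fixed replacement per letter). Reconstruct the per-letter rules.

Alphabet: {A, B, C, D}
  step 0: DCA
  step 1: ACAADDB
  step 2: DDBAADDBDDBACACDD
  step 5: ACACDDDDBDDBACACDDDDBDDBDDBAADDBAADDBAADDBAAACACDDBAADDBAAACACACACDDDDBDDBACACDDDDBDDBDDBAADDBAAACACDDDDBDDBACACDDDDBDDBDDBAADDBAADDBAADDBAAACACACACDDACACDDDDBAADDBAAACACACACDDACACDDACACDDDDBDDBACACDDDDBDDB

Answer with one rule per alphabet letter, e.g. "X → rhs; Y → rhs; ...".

  step 1 ⇒ step 2: ACAADDB ⇒ DDB·AA·DDB·DDB·AC·AC·DD
    A ↦ DDB
    B ↦ DD
    C ↦ AA
    D ↦ AC

A->DDB, B->DD, C->AA, D->AC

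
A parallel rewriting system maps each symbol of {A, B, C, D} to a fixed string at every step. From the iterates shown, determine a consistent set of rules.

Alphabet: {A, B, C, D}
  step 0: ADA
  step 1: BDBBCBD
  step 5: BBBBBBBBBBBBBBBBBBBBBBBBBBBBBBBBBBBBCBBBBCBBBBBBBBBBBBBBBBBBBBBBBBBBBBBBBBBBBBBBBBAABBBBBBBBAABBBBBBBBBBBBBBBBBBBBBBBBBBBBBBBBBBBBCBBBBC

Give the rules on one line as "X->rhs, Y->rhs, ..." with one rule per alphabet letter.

  step 0 ⇒ step 1: ADA ⇒ BD·BBC·BD
    A ↦ BD
    D ↦ BBC
    B ↦ BB  (constrained at step 1)
    C ↦ AA  (constrained at step 1)

A->BD, B->BB, C->AA, D->BBC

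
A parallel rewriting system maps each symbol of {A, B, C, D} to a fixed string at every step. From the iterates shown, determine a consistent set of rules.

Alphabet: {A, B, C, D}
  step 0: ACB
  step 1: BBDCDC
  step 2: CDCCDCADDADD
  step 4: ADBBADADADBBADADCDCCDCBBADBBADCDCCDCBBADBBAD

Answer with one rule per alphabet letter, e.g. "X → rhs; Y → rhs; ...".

  step 1 ⇒ step 2: BBDCDC ⇒ CDC·CDC·AD·D·AD·D
    B ↦ CDC
    C ↦ D
    D ↦ AD
  step 0 ⇒ step 1: ACB ⇒ BB·D·CDC
    A ↦ BB

A->BB, B->CDC, C->D, D->AD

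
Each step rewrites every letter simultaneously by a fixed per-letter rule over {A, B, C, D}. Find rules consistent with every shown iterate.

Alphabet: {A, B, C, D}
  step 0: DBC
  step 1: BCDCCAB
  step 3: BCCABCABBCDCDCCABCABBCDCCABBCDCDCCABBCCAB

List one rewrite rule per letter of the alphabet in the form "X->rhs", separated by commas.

  step 0 ⇒ step 1: DBC ⇒ BC·DC·CAB
    B ↦ DC
    C ↦ CAB
    D ↦ BC
    A ↦ BC  (constrained at step 1)

A->BC, B->DC, C->CAB, D->BC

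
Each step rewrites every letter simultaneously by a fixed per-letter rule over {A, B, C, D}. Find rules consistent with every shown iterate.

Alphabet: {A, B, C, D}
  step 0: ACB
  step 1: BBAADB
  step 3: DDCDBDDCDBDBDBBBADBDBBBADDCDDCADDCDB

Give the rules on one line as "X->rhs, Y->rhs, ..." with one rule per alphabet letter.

A->BBA, B->DB, C->A, D->DDC

  step 0 ⇒ step 1: ACB ⇒ BBA·A·DB
    A ↦ BBA
    B ↦ DB
    C ↦ A
    D ↦ DDC  (constrained at step 1)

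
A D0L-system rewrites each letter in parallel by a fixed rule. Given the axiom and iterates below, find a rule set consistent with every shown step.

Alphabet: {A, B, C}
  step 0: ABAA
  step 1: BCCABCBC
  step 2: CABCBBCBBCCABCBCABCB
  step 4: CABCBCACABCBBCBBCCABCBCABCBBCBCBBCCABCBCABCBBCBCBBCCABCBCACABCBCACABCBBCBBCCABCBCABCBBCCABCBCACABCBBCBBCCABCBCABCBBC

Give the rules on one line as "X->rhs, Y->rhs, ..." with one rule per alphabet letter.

A->BC, B->CA, C->BCB

  step 1 ⇒ step 2: BCCABCBC ⇒ CA·BCB·BCB·BC·CA·BCB·CA·BCB
    A ↦ BC
    B ↦ CA
    C ↦ BCB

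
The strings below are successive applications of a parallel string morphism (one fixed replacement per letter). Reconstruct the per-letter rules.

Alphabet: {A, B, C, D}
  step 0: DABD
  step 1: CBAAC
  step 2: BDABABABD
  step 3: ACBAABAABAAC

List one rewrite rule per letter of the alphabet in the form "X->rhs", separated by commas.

  step 2 ⇒ step 3: BDABABABD ⇒ A·C·BA·A·BA·A·BA·A·C
    A ↦ BA
    B ↦ A
    D ↦ C
  step 1 ⇒ step 2: CBAAC ⇒ BD·A·BA·BA·BD
    C ↦ BD

A->BA, B->A, C->BD, D->C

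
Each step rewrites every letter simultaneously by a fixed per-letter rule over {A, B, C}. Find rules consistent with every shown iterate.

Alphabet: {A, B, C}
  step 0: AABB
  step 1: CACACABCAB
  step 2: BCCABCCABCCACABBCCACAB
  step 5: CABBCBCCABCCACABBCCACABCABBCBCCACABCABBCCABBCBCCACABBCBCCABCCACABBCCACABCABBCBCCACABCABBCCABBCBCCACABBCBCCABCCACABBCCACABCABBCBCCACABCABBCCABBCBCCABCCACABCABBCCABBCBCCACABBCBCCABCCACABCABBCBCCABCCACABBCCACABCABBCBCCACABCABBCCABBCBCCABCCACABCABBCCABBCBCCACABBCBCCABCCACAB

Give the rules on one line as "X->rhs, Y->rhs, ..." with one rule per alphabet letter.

  step 1 ⇒ step 2: CACACABCAB ⇒ BC·CA·BC·CA·BC·CA·CAB·BC·CA·CAB
    A ↦ CA
    B ↦ CAB
    C ↦ BC

A->CA, B->CAB, C->BC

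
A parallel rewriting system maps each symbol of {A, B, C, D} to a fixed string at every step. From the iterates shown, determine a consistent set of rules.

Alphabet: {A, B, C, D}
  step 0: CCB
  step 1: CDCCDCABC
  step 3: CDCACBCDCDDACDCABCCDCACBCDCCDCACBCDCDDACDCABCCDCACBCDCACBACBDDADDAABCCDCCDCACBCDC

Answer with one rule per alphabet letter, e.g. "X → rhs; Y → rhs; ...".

  step 0 ⇒ step 1: CCB ⇒ CDC·CDC·ABC
    B ↦ ABC
    C ↦ CDC
    A ↦ DDA  (constrained at step 1)
    D ↦ ACB  (constrained at step 1)

A->DDA, B->ABC, C->CDC, D->ACB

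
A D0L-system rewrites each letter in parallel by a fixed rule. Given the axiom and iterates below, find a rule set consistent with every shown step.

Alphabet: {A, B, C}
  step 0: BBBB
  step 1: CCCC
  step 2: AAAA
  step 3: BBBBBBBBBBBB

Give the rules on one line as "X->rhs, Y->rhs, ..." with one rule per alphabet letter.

A->BBB, B->C, C->A

  step 2 ⇒ step 3: AAAA ⇒ BBB·BBB·BBB·BBB
    A ↦ BBB
  step 0 ⇒ step 1: BBBB ⇒ C·C·C·C
    B ↦ C
  step 1 ⇒ step 2: CCCC ⇒ A·A·A·A
    C ↦ A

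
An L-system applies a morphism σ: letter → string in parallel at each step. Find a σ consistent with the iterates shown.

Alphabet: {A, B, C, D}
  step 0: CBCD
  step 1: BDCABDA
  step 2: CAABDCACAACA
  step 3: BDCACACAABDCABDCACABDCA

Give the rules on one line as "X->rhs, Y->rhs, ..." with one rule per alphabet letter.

A->CA, B->CA, C->BD, D->A

  step 2 ⇒ step 3: CAABDCACAACA ⇒ BD·CA·CA·CA·A·BD·CA·BD·CA·CA·BD·CA
    A ↦ CA
    B ↦ CA
    C ↦ BD
    D ↦ A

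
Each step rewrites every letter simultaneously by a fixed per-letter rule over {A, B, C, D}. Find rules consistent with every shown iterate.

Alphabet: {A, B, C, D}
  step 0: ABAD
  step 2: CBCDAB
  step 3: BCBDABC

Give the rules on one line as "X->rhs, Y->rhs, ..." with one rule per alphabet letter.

  step 2 ⇒ step 3: CBCDAB ⇒ B·C·B·DA·B·C
    A ↦ B
    B ↦ C
    C ↦ B
    D ↦ DA

A->B, B->C, C->B, D->DA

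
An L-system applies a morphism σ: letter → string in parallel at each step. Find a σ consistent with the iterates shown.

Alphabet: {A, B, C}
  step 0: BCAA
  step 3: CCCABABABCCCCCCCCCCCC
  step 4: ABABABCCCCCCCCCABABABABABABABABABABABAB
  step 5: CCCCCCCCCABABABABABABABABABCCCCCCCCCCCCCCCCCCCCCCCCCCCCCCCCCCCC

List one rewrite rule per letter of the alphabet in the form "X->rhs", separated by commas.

A->CC, B->C, C->AB

  step 4 ⇒ step 5: ABABABCCCCCCCCCABABABABABABABABABABABAB ⇒ CC·C·CC·C·CC·C·AB·AB·AB·AB·AB·AB·AB·AB·AB·CC·C·CC·C·CC·C·CC·C·CC·C·CC·C·CC·C·CC·C·CC·C·CC·C·CC·C·CC·C
    A ↦ CC
    B ↦ C
    C ↦ AB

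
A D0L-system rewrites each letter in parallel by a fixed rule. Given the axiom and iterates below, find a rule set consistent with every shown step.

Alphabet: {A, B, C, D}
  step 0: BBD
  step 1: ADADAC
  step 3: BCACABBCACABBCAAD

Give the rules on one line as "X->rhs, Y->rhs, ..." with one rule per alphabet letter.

A->CA, B->AD, C->B, D->AC

  step 0 ⇒ step 1: BBD ⇒ AD·AD·AC
    B ↦ AD
    D ↦ AC
    A ↦ CA  (constrained at step 1)
    C ↦ B  (constrained at step 1)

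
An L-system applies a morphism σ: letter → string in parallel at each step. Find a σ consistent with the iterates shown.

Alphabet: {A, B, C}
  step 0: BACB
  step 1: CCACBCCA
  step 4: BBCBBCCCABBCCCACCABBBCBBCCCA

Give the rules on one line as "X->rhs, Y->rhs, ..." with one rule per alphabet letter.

A->C, B->CCA, C->B

  step 0 ⇒ step 1: BACB ⇒ CCA·C·B·CCA
    A ↦ C
    B ↦ CCA
    C ↦ B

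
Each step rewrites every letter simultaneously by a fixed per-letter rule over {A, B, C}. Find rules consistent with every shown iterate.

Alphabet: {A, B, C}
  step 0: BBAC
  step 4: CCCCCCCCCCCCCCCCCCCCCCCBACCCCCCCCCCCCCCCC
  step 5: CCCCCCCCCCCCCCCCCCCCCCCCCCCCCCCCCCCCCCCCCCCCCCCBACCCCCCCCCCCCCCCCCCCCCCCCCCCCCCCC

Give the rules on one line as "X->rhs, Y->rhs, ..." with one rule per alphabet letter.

  step 4 ⇒ step 5: CCCCCCCCCCCCCCCCCCCCCCCBACCCCCCCCCCCCCCCC ⇒ CC·CC·CC·CC·CC·CC·CC·CC·CC·CC·CC·CC·CC·CC·CC·CC·CC·CC·CC·CC·CC·CC·CC·C·BA·CC·CC·CC·CC·CC·CC·CC·CC·CC·CC·CC·CC·CC·CC·CC·CC
    A ↦ BA
    B ↦ C
    C ↦ CC

A->BA, B->C, C->CC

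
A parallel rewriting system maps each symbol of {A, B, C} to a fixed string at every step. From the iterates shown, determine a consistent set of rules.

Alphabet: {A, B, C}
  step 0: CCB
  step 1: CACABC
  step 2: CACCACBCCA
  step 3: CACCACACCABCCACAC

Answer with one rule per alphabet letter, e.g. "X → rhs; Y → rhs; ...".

A->C, B->BC, C->CA

  step 2 ⇒ step 3: CACCACBCCA ⇒ CA·C·CA·CA·C·CA·BC·CA·CA·C
    A ↦ C
    B ↦ BC
    C ↦ CA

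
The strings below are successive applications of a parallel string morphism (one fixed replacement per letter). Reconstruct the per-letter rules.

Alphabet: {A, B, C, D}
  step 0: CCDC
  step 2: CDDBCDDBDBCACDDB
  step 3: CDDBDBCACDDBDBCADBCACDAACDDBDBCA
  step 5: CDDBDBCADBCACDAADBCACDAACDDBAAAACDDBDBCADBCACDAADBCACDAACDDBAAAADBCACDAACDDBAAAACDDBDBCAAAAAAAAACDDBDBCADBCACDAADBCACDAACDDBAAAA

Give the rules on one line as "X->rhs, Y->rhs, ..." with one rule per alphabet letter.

  step 2 ⇒ step 3: CDDBCDDBDBCACDDB ⇒ CD·DB·DB·CA·CD·DB·DB·CA·DB·CA·CD·AA·CD·DB·DB·CA
    A ↦ AA
    B ↦ CA
    C ↦ CD
    D ↦ DB

A->AA, B->CA, C->CD, D->DB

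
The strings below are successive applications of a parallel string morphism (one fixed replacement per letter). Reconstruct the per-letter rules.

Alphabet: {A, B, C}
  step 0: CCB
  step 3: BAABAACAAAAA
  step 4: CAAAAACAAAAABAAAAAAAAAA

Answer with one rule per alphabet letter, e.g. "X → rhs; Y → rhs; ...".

  step 3 ⇒ step 4: BAABAACAAAAA ⇒ CA·AA·AA·CA·AA·AA·B·AA·AA·AA·AA·AA
    A ↦ AA
    B ↦ CA
    C ↦ B

A->AA, B->CA, C->B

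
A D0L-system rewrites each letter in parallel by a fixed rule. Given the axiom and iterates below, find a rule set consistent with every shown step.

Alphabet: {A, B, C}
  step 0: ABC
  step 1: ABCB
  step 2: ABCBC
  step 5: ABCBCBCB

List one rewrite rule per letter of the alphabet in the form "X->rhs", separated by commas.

A->AB, B->C, C->B

  step 1 ⇒ step 2: ABCB ⇒ AB·C·B·C
    A ↦ AB
    B ↦ C
    C ↦ B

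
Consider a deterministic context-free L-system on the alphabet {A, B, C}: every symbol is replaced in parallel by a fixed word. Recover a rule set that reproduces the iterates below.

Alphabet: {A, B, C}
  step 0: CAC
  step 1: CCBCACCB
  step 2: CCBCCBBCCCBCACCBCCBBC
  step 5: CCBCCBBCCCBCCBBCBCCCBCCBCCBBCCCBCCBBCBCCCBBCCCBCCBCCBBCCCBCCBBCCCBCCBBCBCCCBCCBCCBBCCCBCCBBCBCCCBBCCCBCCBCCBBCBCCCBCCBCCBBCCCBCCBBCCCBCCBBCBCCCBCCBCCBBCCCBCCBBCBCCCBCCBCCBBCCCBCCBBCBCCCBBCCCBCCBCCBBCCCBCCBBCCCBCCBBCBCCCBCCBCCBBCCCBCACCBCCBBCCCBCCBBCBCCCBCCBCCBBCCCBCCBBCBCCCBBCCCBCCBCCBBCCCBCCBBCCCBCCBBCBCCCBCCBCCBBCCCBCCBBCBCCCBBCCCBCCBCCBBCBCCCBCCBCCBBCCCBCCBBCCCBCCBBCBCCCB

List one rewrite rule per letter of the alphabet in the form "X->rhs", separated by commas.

  step 1 ⇒ step 2: CCBCACCB ⇒ CCB·CCB·BC·CCB·CA·CCB·CCB·BC
    A ↦ CA
    B ↦ BC
    C ↦ CCB

A->CA, B->BC, C->CCB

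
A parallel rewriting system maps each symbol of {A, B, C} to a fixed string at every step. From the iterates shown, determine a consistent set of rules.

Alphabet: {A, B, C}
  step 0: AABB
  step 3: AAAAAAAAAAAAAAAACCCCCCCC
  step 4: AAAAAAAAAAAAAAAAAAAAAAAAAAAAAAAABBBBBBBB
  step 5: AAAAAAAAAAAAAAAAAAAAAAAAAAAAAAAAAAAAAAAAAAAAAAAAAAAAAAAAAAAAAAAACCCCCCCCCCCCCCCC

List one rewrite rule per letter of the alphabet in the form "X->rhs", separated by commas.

A->AA, B->CC, C->B

  step 4 ⇒ step 5: AAAAAAAAAAAAAAAAAAAAAAAAAAAAAAAABBBBBBBB ⇒ AA·AA·AA·AA·AA·AA·AA·AA·AA·AA·AA·AA·AA·AA·AA·AA·AA·AA·AA·AA·AA·AA·AA·AA·AA·AA·AA·AA·AA·AA·AA·AA·CC·CC·CC·CC·CC·CC·CC·CC
    A ↦ AA
    B ↦ CC
  step 3 ⇒ step 4: AAAAAAAAAAAAAAAACCCCCCCC ⇒ AA·AA·AA·AA·AA·AA·AA·AA·AA·AA·AA·AA·AA·AA·AA·AA·B·B·B·B·B·B·B·B
    C ↦ B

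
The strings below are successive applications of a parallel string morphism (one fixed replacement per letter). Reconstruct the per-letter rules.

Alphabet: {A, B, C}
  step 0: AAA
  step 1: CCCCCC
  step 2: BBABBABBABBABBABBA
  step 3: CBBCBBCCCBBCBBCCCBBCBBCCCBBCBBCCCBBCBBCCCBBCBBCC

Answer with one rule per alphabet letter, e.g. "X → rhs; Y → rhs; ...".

  step 2 ⇒ step 3: BBABBABBABBABBABBA ⇒ CBB·CBB·CC·CBB·CBB·CC·CBB·CBB·CC·CBB·CBB·CC·CBB·CBB·CC·CBB·CBB·CC
    A ↦ CC
    B ↦ CBB
  step 1 ⇒ step 2: CCCCCC ⇒ BBA·BBA·BBA·BBA·BBA·BBA
    C ↦ BBA

A->CC, B->CBB, C->BBA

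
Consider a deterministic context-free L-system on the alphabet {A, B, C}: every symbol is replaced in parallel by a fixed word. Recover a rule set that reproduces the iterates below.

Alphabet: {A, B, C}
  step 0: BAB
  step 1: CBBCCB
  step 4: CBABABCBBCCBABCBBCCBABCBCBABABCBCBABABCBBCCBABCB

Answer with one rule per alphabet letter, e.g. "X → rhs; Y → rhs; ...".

A->BC, B->CB, C->AB

  step 0 ⇒ step 1: BAB ⇒ CB·BC·CB
    A ↦ BC
    B ↦ CB
    C ↦ AB  (constrained at step 1)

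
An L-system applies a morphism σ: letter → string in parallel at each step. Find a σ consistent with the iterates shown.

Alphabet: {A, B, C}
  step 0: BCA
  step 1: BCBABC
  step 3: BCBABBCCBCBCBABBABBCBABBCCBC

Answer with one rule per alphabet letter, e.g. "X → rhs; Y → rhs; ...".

A->C, B->BC, C->BAB

  step 0 ⇒ step 1: BCA ⇒ BC·BAB·C
    A ↦ C
    B ↦ BC
    C ↦ BAB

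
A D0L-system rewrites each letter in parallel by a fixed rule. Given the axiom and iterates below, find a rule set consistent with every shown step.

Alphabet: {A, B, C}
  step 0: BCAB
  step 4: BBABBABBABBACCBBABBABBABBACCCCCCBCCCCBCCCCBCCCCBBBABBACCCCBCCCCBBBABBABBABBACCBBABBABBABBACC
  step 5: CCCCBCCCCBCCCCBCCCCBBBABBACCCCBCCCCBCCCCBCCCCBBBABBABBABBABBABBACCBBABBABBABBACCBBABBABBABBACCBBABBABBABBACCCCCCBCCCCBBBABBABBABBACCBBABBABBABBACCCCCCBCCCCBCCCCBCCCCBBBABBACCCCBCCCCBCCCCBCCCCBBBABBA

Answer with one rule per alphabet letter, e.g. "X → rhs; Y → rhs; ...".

A->B, B->CC, C->BBA

  step 4 ⇒ step 5: BBABBABBABBACCBBABBABBABBACCCCCCBCCCCBCCCCBCCCCBBBABBACCCCBCCCCBBBABBABBABBACCBBABBABBABBACC ⇒ CC·CC·B·CC·CC·B·CC·CC·B·CC·CC·B·BBA·BBA·CC·CC·B·CC·CC·B·CC·CC·B·CC·CC·B·BBA·BBA·BBA·BBA·BBA·BBA·CC·BBA·BBA·BBA·BBA·CC·BBA·BBA·BBA·BBA·CC·BBA·BBA·BBA·BBA·CC·CC·CC·B·CC·CC·B·BBA·BBA·BBA·BBA·CC·BBA·BBA·BBA·BBA·CC·CC·CC·B·CC·CC·B·CC·CC·B·CC·CC·B·BBA·BBA·CC·CC·B·CC·CC·B·CC·CC·B·CC·CC·B·BBA·BBA
    A ↦ B
    B ↦ CC
    C ↦ BBA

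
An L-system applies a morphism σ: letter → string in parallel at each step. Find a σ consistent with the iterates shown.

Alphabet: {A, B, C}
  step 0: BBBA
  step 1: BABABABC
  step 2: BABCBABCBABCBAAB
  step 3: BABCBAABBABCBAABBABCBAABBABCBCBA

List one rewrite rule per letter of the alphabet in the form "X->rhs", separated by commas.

A->BC, B->BA, C->AB

  step 2 ⇒ step 3: BABCBABCBABCBAAB ⇒ BA·BC·BA·AB·BA·BC·BA·AB·BA·BC·BA·AB·BA·BC·BC·BA
    A ↦ BC
    B ↦ BA
    C ↦ AB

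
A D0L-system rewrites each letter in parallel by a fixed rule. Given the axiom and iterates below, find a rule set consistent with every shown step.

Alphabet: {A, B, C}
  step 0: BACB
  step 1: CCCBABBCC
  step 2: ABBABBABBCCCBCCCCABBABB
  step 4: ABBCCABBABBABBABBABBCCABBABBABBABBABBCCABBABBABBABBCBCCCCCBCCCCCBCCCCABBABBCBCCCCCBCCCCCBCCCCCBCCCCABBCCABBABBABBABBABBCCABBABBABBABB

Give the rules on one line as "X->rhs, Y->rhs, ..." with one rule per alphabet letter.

A->CB, B->CC, C->ABB

  step 1 ⇒ step 2: CCCBABBCC ⇒ ABB·ABB·ABB·CC·CB·CC·CC·ABB·ABB
    A ↦ CB
    B ↦ CC
    C ↦ ABB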